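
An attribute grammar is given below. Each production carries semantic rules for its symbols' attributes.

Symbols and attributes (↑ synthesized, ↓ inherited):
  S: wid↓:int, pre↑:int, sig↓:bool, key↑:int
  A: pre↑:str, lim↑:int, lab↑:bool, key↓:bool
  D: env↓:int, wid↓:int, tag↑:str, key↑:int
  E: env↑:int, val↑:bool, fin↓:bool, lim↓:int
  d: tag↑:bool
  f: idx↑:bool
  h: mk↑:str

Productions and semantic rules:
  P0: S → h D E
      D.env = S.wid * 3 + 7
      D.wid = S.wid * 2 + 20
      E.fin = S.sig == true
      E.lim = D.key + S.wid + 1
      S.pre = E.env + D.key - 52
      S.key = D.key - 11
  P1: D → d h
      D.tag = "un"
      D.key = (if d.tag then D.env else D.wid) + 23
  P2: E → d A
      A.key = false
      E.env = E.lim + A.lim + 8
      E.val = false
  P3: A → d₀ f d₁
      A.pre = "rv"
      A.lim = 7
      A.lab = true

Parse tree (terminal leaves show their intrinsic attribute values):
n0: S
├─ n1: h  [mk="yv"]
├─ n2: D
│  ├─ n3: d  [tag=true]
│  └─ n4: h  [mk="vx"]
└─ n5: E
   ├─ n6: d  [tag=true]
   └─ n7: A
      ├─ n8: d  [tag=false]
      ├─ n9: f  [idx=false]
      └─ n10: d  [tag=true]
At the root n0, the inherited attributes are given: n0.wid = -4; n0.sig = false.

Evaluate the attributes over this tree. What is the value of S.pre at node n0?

-4

1. n0.wid = -4  [given at root]
2. n0.sig = false  [given at root]
3. n1.mk = "yv"  [terminal]
4. n2.env = -5  [S.wid * 3 + 7]
5. n2.wid = 12  [S.wid * 2 + 20]
6. n3.tag = true  [terminal]
7. n4.mk = "vx"  [terminal]
8. n2.tag = "un"  ["un"]
9. n2.key = 18  [(if d.tag then D.env else D.wid) + 23]
10. n5.fin = false  [S.sig == true]
11. n5.lim = 15  [D.key + S.wid + 1]
12. n6.tag = true  [terminal]
13. n7.key = false  [false]
14. n8.tag = false  [terminal]
15. n9.idx = false  [terminal]
16. n10.tag = true  [terminal]
17. n7.pre = "rv"  ["rv"]
18. n7.lim = 7  [7]
19. n7.lab = true  [true]
20. n5.env = 30  [E.lim + A.lim + 8]
21. n5.val = false  [false]
22. n0.pre = -4  [E.env + D.key - 52]
23. n0.key = 7  [D.key - 11]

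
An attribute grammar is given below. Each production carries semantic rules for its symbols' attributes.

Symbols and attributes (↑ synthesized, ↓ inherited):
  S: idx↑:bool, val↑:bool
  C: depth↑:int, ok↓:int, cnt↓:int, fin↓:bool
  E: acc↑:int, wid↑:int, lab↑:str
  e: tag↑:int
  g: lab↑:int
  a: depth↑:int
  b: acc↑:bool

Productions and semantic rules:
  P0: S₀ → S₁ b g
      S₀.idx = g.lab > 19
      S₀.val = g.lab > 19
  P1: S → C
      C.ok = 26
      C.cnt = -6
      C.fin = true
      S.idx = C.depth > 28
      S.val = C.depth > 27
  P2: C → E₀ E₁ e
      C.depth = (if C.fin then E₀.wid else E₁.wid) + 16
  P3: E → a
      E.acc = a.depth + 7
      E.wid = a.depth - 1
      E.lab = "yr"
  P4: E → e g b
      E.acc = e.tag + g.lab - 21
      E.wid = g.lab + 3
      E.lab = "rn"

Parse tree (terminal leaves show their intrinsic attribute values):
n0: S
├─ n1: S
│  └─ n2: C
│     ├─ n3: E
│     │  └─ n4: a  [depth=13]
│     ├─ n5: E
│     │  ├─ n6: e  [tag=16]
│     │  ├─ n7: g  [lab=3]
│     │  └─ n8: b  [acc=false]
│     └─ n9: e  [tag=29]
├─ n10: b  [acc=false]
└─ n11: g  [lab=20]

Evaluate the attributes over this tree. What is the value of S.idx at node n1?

1. n2.ok = 26  [26]
2. n2.cnt = -6  [-6]
3. n2.fin = true  [true]
4. n4.depth = 13  [terminal]
5. n3.acc = 20  [a.depth + 7]
6. n3.wid = 12  [a.depth - 1]
7. n3.lab = "yr"  ["yr"]
8. n6.tag = 16  [terminal]
9. n7.lab = 3  [terminal]
10. n8.acc = false  [terminal]
11. n5.acc = -2  [e.tag + g.lab - 21]
12. n5.wid = 6  [g.lab + 3]
13. n5.lab = "rn"  ["rn"]
14. n9.tag = 29  [terminal]
15. n2.depth = 28  [(if C.fin then E₀.wid else E₁.wid) + 16]
16. n1.idx = false  [C.depth > 28]
17. n1.val = true  [C.depth > 27]
18. n10.acc = false  [terminal]
19. n11.lab = 20  [terminal]
20. n0.idx = true  [g.lab > 19]
21. n0.val = true  [g.lab > 19]

false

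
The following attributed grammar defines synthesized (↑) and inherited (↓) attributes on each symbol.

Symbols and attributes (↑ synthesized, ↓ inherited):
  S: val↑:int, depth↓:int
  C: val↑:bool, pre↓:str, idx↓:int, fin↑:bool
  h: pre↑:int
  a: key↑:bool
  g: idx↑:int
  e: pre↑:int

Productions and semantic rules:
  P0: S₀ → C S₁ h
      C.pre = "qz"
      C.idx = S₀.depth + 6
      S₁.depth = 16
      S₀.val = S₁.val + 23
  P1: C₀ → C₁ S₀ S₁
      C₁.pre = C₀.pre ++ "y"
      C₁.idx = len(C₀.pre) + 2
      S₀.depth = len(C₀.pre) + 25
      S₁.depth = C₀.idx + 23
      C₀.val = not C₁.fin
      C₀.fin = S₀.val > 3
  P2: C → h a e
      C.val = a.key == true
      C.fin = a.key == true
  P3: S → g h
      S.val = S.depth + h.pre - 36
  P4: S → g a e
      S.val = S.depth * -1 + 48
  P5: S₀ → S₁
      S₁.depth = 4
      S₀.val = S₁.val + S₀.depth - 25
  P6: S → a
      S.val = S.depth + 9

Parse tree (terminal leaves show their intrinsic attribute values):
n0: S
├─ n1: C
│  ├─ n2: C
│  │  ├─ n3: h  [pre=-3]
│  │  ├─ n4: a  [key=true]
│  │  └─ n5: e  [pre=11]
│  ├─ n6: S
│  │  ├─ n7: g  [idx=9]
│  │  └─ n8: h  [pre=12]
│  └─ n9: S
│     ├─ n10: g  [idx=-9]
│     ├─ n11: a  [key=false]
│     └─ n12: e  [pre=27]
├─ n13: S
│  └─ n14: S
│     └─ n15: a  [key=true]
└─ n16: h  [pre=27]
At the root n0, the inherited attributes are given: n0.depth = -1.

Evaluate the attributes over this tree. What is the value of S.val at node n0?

27

1. n0.depth = -1  [given at root]
2. n1.pre = "qz"  ["qz"]
3. n1.idx = 5  [S₀.depth + 6]
4. n2.pre = "qzy"  [C₀.pre ++ "y"]
5. n2.idx = 4  [len(C₀.pre) + 2]
6. n3.pre = -3  [terminal]
7. n4.key = true  [terminal]
8. n5.pre = 11  [terminal]
9. n2.val = true  [a.key == true]
10. n2.fin = true  [a.key == true]
11. n6.depth = 27  [len(C₀.pre) + 25]
12. n7.idx = 9  [terminal]
13. n8.pre = 12  [terminal]
14. n6.val = 3  [S.depth + h.pre - 36]
15. n9.depth = 28  [C₀.idx + 23]
16. n10.idx = -9  [terminal]
17. n11.key = false  [terminal]
18. n12.pre = 27  [terminal]
19. n9.val = 20  [S.depth * -1 + 48]
20. n1.val = false  [not C₁.fin]
21. n1.fin = false  [S₀.val > 3]
22. n13.depth = 16  [16]
23. n14.depth = 4  [4]
24. n15.key = true  [terminal]
25. n14.val = 13  [S.depth + 9]
26. n13.val = 4  [S₁.val + S₀.depth - 25]
27. n16.pre = 27  [terminal]
28. n0.val = 27  [S₁.val + 23]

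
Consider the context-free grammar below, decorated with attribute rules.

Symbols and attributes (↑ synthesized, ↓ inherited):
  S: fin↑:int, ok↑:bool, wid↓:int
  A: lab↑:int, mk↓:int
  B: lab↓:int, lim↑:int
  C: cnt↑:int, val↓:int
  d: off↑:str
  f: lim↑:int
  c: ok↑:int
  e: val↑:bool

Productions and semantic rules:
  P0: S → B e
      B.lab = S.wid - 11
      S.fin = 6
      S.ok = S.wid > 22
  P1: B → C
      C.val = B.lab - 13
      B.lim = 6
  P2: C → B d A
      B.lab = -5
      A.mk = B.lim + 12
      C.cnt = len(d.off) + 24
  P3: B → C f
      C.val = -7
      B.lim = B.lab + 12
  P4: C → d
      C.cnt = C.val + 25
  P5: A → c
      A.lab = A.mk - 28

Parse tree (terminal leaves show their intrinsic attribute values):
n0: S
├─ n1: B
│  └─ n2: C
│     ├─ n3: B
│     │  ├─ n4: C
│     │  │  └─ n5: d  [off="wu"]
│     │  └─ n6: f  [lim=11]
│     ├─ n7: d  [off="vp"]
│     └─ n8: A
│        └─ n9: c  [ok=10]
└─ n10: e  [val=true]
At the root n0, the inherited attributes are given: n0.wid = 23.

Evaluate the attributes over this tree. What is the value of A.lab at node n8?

1. n0.wid = 23  [given at root]
2. n1.lab = 12  [S.wid - 11]
3. n2.val = -1  [B.lab - 13]
4. n3.lab = -5  [-5]
5. n4.val = -7  [-7]
6. n5.off = "wu"  [terminal]
7. n4.cnt = 18  [C.val + 25]
8. n6.lim = 11  [terminal]
9. n3.lim = 7  [B.lab + 12]
10. n7.off = "vp"  [terminal]
11. n8.mk = 19  [B.lim + 12]
12. n9.ok = 10  [terminal]
13. n8.lab = -9  [A.mk - 28]
14. n2.cnt = 26  [len(d.off) + 24]
15. n1.lim = 6  [6]
16. n10.val = true  [terminal]
17. n0.fin = 6  [6]
18. n0.ok = true  [S.wid > 22]

-9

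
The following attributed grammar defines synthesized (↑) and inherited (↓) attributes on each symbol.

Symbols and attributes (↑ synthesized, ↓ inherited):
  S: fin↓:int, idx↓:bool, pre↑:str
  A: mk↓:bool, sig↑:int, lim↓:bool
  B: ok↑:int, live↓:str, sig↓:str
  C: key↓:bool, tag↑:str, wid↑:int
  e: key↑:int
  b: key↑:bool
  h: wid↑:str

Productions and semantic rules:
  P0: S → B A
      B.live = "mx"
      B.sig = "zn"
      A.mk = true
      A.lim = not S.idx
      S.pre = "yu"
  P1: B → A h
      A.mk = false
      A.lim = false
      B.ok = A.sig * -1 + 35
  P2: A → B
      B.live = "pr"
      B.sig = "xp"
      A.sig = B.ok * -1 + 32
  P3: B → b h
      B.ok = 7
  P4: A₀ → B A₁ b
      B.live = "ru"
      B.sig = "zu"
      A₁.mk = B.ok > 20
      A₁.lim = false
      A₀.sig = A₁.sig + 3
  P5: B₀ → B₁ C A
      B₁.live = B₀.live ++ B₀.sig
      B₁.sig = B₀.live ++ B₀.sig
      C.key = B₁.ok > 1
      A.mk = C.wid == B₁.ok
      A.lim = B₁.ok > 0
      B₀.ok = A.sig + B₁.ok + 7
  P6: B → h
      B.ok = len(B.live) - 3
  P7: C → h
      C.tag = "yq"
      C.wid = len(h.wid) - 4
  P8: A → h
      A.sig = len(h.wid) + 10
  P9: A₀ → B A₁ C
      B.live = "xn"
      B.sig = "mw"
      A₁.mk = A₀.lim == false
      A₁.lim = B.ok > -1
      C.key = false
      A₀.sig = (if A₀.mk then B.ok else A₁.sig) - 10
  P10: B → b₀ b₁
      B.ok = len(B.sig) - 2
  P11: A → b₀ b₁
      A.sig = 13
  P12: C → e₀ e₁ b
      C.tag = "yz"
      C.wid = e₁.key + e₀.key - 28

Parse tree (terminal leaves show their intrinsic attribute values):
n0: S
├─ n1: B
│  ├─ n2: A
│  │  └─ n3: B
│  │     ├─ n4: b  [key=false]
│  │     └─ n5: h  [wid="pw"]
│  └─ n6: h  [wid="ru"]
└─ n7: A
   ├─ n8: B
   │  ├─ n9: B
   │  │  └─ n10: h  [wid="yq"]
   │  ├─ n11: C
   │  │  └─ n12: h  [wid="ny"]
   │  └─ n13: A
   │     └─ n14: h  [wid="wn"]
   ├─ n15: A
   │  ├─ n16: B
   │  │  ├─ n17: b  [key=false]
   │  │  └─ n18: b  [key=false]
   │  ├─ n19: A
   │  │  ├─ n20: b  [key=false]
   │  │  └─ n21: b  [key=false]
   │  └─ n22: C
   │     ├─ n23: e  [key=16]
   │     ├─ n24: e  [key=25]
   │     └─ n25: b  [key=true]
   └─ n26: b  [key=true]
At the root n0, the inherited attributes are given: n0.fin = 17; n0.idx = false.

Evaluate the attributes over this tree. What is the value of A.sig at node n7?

1. n0.fin = 17  [given at root]
2. n0.idx = false  [given at root]
3. n1.live = "mx"  ["mx"]
4. n1.sig = "zn"  ["zn"]
5. n2.mk = false  [false]
6. n2.lim = false  [false]
7. n3.live = "pr"  ["pr"]
8. n3.sig = "xp"  ["xp"]
9. n4.key = false  [terminal]
10. n5.wid = "pw"  [terminal]
11. n3.ok = 7  [7]
12. n2.sig = 25  [B.ok * -1 + 32]
13. n6.wid = "ru"  [terminal]
14. n1.ok = 10  [A.sig * -1 + 35]
15. n7.mk = true  [true]
16. n7.lim = true  [not S.idx]
17. n8.live = "ru"  ["ru"]
18. n8.sig = "zu"  ["zu"]
19. n9.live = "ruzu"  [B₀.live ++ B₀.sig]
20. n9.sig = "ruzu"  [B₀.live ++ B₀.sig]
21. n10.wid = "yq"  [terminal]
22. n9.ok = 1  [len(B.live) - 3]
23. n11.key = false  [B₁.ok > 1]
24. n12.wid = "ny"  [terminal]
25. n11.tag = "yq"  ["yq"]
26. n11.wid = -2  [len(h.wid) - 4]
27. n13.mk = false  [C.wid == B₁.ok]
28. n13.lim = true  [B₁.ok > 0]
29. n14.wid = "wn"  [terminal]
30. n13.sig = 12  [len(h.wid) + 10]
31. n8.ok = 20  [A.sig + B₁.ok + 7]
32. n15.mk = false  [B.ok > 20]
33. n15.lim = false  [false]
34. n16.live = "xn"  ["xn"]
35. n16.sig = "mw"  ["mw"]
36. n17.key = false  [terminal]
37. n18.key = false  [terminal]
38. n16.ok = 0  [len(B.sig) - 2]
39. n19.mk = true  [A₀.lim == false]
40. n19.lim = true  [B.ok > -1]
41. n20.key = false  [terminal]
42. n21.key = false  [terminal]
43. n19.sig = 13  [13]
44. n22.key = false  [false]
45. n23.key = 16  [terminal]
46. n24.key = 25  [terminal]
47. n25.key = true  [terminal]
48. n22.tag = "yz"  ["yz"]
49. n22.wid = 13  [e₁.key + e₀.key - 28]
50. n15.sig = 3  [(if A₀.mk then B.ok else A₁.sig) - 10]
51. n26.key = true  [terminal]
52. n7.sig = 6  [A₁.sig + 3]
53. n0.pre = "yu"  ["yu"]

6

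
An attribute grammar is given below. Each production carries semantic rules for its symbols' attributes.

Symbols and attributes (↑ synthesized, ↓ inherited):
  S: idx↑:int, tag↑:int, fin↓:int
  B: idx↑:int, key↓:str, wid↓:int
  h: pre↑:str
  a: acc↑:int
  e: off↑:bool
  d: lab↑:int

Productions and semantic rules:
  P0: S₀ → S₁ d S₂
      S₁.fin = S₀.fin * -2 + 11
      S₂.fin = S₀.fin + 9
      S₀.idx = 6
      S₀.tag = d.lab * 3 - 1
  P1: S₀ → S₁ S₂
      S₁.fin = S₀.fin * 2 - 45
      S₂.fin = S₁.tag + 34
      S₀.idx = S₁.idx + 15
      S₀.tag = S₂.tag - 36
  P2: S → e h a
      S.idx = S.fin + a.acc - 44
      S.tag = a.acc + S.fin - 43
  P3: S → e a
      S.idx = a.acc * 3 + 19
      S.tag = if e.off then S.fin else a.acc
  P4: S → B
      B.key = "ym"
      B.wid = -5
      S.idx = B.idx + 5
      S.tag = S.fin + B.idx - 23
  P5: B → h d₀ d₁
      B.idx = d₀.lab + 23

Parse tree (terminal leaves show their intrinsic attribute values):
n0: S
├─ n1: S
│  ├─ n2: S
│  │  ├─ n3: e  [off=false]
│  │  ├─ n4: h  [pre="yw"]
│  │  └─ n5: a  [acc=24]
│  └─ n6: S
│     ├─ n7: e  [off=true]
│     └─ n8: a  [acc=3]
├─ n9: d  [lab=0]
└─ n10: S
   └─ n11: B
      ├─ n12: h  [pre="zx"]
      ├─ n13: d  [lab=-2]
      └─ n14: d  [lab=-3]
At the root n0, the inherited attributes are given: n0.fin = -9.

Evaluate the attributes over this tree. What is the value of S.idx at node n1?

1. n0.fin = -9  [given at root]
2. n1.fin = 29  [S₀.fin * -2 + 11]
3. n2.fin = 13  [S₀.fin * 2 - 45]
4. n3.off = false  [terminal]
5. n4.pre = "yw"  [terminal]
6. n5.acc = 24  [terminal]
7. n2.idx = -7  [S.fin + a.acc - 44]
8. n2.tag = -6  [a.acc + S.fin - 43]
9. n6.fin = 28  [S₁.tag + 34]
10. n7.off = true  [terminal]
11. n8.acc = 3  [terminal]
12. n6.idx = 28  [a.acc * 3 + 19]
13. n6.tag = 28  [if e.off then S.fin else a.acc]
14. n1.idx = 8  [S₁.idx + 15]
15. n1.tag = -8  [S₂.tag - 36]
16. n9.lab = 0  [terminal]
17. n10.fin = 0  [S₀.fin + 9]
18. n11.key = "ym"  ["ym"]
19. n11.wid = -5  [-5]
20. n12.pre = "zx"  [terminal]
21. n13.lab = -2  [terminal]
22. n14.lab = -3  [terminal]
23. n11.idx = 21  [d₀.lab + 23]
24. n10.idx = 26  [B.idx + 5]
25. n10.tag = -2  [S.fin + B.idx - 23]
26. n0.idx = 6  [6]
27. n0.tag = -1  [d.lab * 3 - 1]

8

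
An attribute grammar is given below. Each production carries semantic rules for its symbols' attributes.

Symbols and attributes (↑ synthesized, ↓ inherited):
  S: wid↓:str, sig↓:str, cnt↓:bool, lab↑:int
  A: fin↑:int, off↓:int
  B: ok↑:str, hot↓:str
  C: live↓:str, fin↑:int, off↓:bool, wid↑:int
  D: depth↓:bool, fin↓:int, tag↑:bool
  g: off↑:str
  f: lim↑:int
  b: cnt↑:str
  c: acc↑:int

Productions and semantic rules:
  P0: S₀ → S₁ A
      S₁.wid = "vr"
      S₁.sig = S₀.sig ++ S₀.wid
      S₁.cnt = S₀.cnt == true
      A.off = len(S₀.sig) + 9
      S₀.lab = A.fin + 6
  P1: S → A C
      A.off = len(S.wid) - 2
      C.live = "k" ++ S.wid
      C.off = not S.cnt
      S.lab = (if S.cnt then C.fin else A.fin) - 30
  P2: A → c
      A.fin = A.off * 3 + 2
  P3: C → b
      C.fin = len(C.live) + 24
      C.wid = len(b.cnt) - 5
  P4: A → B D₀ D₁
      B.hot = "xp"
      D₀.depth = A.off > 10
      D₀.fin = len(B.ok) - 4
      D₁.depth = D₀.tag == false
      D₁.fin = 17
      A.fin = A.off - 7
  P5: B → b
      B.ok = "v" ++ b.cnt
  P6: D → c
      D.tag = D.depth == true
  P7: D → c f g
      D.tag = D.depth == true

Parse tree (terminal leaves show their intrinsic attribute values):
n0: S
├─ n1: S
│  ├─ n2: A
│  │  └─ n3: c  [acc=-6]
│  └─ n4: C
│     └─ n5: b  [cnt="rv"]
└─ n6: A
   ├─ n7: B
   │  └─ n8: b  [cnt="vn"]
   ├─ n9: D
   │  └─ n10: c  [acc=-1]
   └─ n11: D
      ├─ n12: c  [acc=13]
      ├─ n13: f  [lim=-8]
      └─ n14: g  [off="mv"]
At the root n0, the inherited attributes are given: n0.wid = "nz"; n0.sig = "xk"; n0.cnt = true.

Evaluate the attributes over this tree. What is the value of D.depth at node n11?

false

1. n0.wid = "nz"  [given at root]
2. n0.sig = "xk"  [given at root]
3. n0.cnt = true  [given at root]
4. n1.wid = "vr"  ["vr"]
5. n1.sig = "xknz"  [S₀.sig ++ S₀.wid]
6. n1.cnt = true  [S₀.cnt == true]
7. n2.off = 0  [len(S.wid) - 2]
8. n3.acc = -6  [terminal]
9. n2.fin = 2  [A.off * 3 + 2]
10. n4.live = "kvr"  ["k" ++ S.wid]
11. n4.off = false  [not S.cnt]
12. n5.cnt = "rv"  [terminal]
13. n4.fin = 27  [len(C.live) + 24]
14. n4.wid = -3  [len(b.cnt) - 5]
15. n1.lab = -3  [(if S.cnt then C.fin else A.fin) - 30]
16. n6.off = 11  [len(S₀.sig) + 9]
17. n7.hot = "xp"  ["xp"]
18. n8.cnt = "vn"  [terminal]
19. n7.ok = "vvn"  ["v" ++ b.cnt]
20. n9.depth = true  [A.off > 10]
21. n9.fin = -1  [len(B.ok) - 4]
22. n10.acc = -1  [terminal]
23. n9.tag = true  [D.depth == true]
24. n11.depth = false  [D₀.tag == false]
25. n11.fin = 17  [17]
26. n12.acc = 13  [terminal]
27. n13.lim = -8  [terminal]
28. n14.off = "mv"  [terminal]
29. n11.tag = false  [D.depth == true]
30. n6.fin = 4  [A.off - 7]
31. n0.lab = 10  [A.fin + 6]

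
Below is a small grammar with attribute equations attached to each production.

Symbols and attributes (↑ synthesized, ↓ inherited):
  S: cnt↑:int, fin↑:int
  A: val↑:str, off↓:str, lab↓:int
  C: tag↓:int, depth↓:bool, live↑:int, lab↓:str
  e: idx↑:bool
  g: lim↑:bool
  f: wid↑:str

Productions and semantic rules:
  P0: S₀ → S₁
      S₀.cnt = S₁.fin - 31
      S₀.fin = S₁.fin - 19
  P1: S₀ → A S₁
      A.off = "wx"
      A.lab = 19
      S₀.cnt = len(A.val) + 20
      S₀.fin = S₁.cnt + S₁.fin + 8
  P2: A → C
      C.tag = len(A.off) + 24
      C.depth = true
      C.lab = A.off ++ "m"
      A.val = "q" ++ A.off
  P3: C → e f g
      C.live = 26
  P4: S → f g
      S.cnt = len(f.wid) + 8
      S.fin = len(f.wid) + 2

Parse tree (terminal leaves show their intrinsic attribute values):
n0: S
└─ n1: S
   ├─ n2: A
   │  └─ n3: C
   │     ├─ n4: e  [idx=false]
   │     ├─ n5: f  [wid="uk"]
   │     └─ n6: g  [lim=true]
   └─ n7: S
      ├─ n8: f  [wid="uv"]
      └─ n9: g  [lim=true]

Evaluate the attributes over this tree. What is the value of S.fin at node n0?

3

1. n2.off = "wx"  ["wx"]
2. n2.lab = 19  [19]
3. n3.tag = 26  [len(A.off) + 24]
4. n3.depth = true  [true]
5. n3.lab = "wxm"  [A.off ++ "m"]
6. n4.idx = false  [terminal]
7. n5.wid = "uk"  [terminal]
8. n6.lim = true  [terminal]
9. n3.live = 26  [26]
10. n2.val = "qwx"  ["q" ++ A.off]
11. n8.wid = "uv"  [terminal]
12. n9.lim = true  [terminal]
13. n7.cnt = 10  [len(f.wid) + 8]
14. n7.fin = 4  [len(f.wid) + 2]
15. n1.cnt = 23  [len(A.val) + 20]
16. n1.fin = 22  [S₁.cnt + S₁.fin + 8]
17. n0.cnt = -9  [S₁.fin - 31]
18. n0.fin = 3  [S₁.fin - 19]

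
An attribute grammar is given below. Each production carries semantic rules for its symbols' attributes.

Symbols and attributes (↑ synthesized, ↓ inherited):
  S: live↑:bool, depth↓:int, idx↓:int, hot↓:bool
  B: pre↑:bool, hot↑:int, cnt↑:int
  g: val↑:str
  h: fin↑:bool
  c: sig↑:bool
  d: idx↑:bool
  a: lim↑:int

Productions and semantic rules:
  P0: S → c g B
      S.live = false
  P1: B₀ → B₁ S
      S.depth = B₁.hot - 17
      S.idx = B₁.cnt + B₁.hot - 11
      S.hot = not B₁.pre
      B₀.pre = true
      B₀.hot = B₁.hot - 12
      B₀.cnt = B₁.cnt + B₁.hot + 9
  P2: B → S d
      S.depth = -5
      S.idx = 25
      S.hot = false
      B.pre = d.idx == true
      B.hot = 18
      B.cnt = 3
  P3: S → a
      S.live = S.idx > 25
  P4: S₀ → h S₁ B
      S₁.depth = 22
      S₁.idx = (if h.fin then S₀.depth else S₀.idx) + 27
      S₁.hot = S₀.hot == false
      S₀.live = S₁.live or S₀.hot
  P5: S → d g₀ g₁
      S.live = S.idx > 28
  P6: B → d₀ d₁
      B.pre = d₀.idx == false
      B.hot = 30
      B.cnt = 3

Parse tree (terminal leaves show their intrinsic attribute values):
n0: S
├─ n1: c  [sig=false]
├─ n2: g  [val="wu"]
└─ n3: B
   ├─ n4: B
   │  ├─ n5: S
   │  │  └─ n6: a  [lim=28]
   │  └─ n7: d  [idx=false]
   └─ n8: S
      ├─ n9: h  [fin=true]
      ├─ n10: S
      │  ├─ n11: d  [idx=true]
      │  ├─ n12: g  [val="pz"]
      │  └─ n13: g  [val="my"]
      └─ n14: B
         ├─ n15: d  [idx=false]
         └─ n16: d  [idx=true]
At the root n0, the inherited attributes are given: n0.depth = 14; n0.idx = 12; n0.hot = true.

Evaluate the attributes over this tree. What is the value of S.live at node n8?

true

1. n0.depth = 14  [given at root]
2. n0.idx = 12  [given at root]
3. n0.hot = true  [given at root]
4. n1.sig = false  [terminal]
5. n2.val = "wu"  [terminal]
6. n5.depth = -5  [-5]
7. n5.idx = 25  [25]
8. n5.hot = false  [false]
9. n6.lim = 28  [terminal]
10. n5.live = false  [S.idx > 25]
11. n7.idx = false  [terminal]
12. n4.pre = false  [d.idx == true]
13. n4.hot = 18  [18]
14. n4.cnt = 3  [3]
15. n8.depth = 1  [B₁.hot - 17]
16. n8.idx = 10  [B₁.cnt + B₁.hot - 11]
17. n8.hot = true  [not B₁.pre]
18. n9.fin = true  [terminal]
19. n10.depth = 22  [22]
20. n10.idx = 28  [(if h.fin then S₀.depth else S₀.idx) + 27]
21. n10.hot = false  [S₀.hot == false]
22. n11.idx = true  [terminal]
23. n12.val = "pz"  [terminal]
24. n13.val = "my"  [terminal]
25. n10.live = false  [S.idx > 28]
26. n15.idx = false  [terminal]
27. n16.idx = true  [terminal]
28. n14.pre = true  [d₀.idx == false]
29. n14.hot = 30  [30]
30. n14.cnt = 3  [3]
31. n8.live = true  [S₁.live or S₀.hot]
32. n3.pre = true  [true]
33. n3.hot = 6  [B₁.hot - 12]
34. n3.cnt = 30  [B₁.cnt + B₁.hot + 9]
35. n0.live = false  [false]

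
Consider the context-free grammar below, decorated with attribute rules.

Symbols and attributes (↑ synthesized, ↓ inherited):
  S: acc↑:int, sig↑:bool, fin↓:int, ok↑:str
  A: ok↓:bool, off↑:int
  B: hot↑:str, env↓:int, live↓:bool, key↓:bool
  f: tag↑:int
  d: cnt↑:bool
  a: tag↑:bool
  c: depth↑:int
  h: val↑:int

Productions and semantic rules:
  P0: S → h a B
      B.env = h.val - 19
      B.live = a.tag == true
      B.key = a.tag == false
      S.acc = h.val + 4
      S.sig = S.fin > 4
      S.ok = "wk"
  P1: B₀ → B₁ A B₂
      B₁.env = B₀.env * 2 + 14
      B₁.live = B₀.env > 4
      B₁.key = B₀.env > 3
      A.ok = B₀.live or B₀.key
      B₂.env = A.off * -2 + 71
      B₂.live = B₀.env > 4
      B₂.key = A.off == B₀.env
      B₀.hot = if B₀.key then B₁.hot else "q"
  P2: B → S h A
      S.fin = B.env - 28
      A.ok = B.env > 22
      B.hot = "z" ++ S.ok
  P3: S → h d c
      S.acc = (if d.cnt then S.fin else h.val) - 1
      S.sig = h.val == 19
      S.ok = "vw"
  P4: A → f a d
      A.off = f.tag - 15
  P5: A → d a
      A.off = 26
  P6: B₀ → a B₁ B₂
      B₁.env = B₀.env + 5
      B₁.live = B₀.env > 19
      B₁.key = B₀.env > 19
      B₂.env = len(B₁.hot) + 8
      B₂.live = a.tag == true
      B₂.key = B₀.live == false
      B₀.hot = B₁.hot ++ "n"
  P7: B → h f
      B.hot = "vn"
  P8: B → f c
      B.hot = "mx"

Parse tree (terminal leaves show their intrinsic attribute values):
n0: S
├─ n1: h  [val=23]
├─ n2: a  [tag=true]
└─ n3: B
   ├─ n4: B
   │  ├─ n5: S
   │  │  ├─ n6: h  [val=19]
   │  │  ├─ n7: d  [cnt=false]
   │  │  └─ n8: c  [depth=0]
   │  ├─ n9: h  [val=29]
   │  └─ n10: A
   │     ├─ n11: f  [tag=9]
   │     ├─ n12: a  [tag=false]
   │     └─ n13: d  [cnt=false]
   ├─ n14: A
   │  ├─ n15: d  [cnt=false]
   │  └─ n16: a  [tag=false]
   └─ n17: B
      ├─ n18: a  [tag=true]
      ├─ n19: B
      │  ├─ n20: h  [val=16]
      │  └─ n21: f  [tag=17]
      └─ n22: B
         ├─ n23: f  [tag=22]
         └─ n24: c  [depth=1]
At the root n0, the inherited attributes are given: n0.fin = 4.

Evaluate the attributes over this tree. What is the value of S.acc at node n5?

1. n0.fin = 4  [given at root]
2. n1.val = 23  [terminal]
3. n2.tag = true  [terminal]
4. n3.env = 4  [h.val - 19]
5. n3.live = true  [a.tag == true]
6. n3.key = false  [a.tag == false]
7. n4.env = 22  [B₀.env * 2 + 14]
8. n4.live = false  [B₀.env > 4]
9. n4.key = true  [B₀.env > 3]
10. n5.fin = -6  [B.env - 28]
11. n6.val = 19  [terminal]
12. n7.cnt = false  [terminal]
13. n8.depth = 0  [terminal]
14. n5.acc = 18  [(if d.cnt then S.fin else h.val) - 1]
15. n5.sig = true  [h.val == 19]
16. n5.ok = "vw"  ["vw"]
17. n9.val = 29  [terminal]
18. n10.ok = false  [B.env > 22]
19. n11.tag = 9  [terminal]
20. n12.tag = false  [terminal]
21. n13.cnt = false  [terminal]
22. n10.off = -6  [f.tag - 15]
23. n4.hot = "zvw"  ["z" ++ S.ok]
24. n14.ok = true  [B₀.live or B₀.key]
25. n15.cnt = false  [terminal]
26. n16.tag = false  [terminal]
27. n14.off = 26  [26]
28. n17.env = 19  [A.off * -2 + 71]
29. n17.live = false  [B₀.env > 4]
30. n17.key = false  [A.off == B₀.env]
31. n18.tag = true  [terminal]
32. n19.env = 24  [B₀.env + 5]
33. n19.live = false  [B₀.env > 19]
34. n19.key = false  [B₀.env > 19]
35. n20.val = 16  [terminal]
36. n21.tag = 17  [terminal]
37. n19.hot = "vn"  ["vn"]
38. n22.env = 10  [len(B₁.hot) + 8]
39. n22.live = true  [a.tag == true]
40. n22.key = true  [B₀.live == false]
41. n23.tag = 22  [terminal]
42. n24.depth = 1  [terminal]
43. n22.hot = "mx"  ["mx"]
44. n17.hot = "vnn"  [B₁.hot ++ "n"]
45. n3.hot = "q"  [if B₀.key then B₁.hot else "q"]
46. n0.acc = 27  [h.val + 4]
47. n0.sig = false  [S.fin > 4]
48. n0.ok = "wk"  ["wk"]

18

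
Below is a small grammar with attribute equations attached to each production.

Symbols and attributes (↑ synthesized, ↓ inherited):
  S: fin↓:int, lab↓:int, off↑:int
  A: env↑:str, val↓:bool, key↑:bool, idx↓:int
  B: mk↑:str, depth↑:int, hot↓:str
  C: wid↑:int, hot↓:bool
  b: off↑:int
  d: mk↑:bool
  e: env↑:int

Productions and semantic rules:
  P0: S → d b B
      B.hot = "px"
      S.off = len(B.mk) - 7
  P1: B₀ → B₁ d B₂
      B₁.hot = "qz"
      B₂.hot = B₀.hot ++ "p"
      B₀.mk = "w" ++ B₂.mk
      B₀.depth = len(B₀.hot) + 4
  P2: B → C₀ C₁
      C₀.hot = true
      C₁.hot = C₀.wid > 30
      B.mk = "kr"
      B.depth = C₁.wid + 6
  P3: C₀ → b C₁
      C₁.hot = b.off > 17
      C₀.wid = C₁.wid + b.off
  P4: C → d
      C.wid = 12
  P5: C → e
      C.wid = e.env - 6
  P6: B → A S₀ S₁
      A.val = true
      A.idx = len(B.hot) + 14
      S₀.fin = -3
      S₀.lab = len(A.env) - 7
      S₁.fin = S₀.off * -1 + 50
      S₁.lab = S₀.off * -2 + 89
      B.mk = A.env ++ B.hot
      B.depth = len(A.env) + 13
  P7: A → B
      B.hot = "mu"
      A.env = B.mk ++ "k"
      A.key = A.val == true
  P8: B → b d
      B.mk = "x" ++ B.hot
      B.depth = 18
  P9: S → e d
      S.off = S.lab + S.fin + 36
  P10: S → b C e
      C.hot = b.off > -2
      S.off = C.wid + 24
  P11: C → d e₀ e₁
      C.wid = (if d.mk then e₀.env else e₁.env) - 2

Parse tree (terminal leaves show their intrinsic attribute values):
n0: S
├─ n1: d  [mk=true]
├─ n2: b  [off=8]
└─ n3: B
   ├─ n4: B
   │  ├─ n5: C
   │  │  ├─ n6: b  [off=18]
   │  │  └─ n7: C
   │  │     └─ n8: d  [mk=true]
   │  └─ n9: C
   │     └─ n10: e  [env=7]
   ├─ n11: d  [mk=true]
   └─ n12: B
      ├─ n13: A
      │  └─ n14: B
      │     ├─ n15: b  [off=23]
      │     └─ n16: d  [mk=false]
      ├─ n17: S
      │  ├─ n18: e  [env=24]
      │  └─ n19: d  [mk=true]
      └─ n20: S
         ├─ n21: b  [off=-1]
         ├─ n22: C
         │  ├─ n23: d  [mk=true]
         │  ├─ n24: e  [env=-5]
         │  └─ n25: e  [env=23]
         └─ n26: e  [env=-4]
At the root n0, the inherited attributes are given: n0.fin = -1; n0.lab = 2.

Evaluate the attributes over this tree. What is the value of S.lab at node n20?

1. n0.fin = -1  [given at root]
2. n0.lab = 2  [given at root]
3. n1.mk = true  [terminal]
4. n2.off = 8  [terminal]
5. n3.hot = "px"  ["px"]
6. n4.hot = "qz"  ["qz"]
7. n5.hot = true  [true]
8. n6.off = 18  [terminal]
9. n7.hot = true  [b.off > 17]
10. n8.mk = true  [terminal]
11. n7.wid = 12  [12]
12. n5.wid = 30  [C₁.wid + b.off]
13. n9.hot = false  [C₀.wid > 30]
14. n10.env = 7  [terminal]
15. n9.wid = 1  [e.env - 6]
16. n4.mk = "kr"  ["kr"]
17. n4.depth = 7  [C₁.wid + 6]
18. n11.mk = true  [terminal]
19. n12.hot = "pxp"  [B₀.hot ++ "p"]
20. n13.val = true  [true]
21. n13.idx = 17  [len(B.hot) + 14]
22. n14.hot = "mu"  ["mu"]
23. n15.off = 23  [terminal]
24. n16.mk = false  [terminal]
25. n14.mk = "xmu"  ["x" ++ B.hot]
26. n14.depth = 18  [18]
27. n13.env = "xmuk"  [B.mk ++ "k"]
28. n13.key = true  [A.val == true]
29. n17.fin = -3  [-3]
30. n17.lab = -3  [len(A.env) - 7]
31. n18.env = 24  [terminal]
32. n19.mk = true  [terminal]
33. n17.off = 30  [S.lab + S.fin + 36]
34. n20.fin = 20  [S₀.off * -1 + 50]
35. n20.lab = 29  [S₀.off * -2 + 89]
36. n21.off = -1  [terminal]
37. n22.hot = true  [b.off > -2]
38. n23.mk = true  [terminal]
39. n24.env = -5  [terminal]
40. n25.env = 23  [terminal]
41. n22.wid = -7  [(if d.mk then e₀.env else e₁.env) - 2]
42. n26.env = -4  [terminal]
43. n20.off = 17  [C.wid + 24]
44. n12.mk = "xmukpxp"  [A.env ++ B.hot]
45. n12.depth = 17  [len(A.env) + 13]
46. n3.mk = "wxmukpxp"  ["w" ++ B₂.mk]
47. n3.depth = 6  [len(B₀.hot) + 4]
48. n0.off = 1  [len(B.mk) - 7]

29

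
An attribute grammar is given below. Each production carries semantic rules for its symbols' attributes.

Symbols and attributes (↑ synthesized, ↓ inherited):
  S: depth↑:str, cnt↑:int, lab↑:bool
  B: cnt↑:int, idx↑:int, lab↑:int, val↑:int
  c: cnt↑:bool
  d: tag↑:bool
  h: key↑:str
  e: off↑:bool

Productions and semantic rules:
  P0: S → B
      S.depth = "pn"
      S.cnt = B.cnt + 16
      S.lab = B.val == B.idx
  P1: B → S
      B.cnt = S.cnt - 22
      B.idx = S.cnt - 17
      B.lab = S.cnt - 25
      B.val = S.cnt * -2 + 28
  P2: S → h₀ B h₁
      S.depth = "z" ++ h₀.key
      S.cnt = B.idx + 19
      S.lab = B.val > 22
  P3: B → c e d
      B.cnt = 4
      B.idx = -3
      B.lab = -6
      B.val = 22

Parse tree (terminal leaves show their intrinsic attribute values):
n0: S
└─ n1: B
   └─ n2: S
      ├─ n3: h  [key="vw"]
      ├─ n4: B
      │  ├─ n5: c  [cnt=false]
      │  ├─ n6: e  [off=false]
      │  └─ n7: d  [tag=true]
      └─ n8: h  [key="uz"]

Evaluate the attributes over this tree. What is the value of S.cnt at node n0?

10

1. n3.key = "vw"  [terminal]
2. n5.cnt = false  [terminal]
3. n6.off = false  [terminal]
4. n7.tag = true  [terminal]
5. n4.cnt = 4  [4]
6. n4.idx = -3  [-3]
7. n4.lab = -6  [-6]
8. n4.val = 22  [22]
9. n8.key = "uz"  [terminal]
10. n2.depth = "zvw"  ["z" ++ h₀.key]
11. n2.cnt = 16  [B.idx + 19]
12. n2.lab = false  [B.val > 22]
13. n1.cnt = -6  [S.cnt - 22]
14. n1.idx = -1  [S.cnt - 17]
15. n1.lab = -9  [S.cnt - 25]
16. n1.val = -4  [S.cnt * -2 + 28]
17. n0.depth = "pn"  ["pn"]
18. n0.cnt = 10  [B.cnt + 16]
19. n0.lab = false  [B.val == B.idx]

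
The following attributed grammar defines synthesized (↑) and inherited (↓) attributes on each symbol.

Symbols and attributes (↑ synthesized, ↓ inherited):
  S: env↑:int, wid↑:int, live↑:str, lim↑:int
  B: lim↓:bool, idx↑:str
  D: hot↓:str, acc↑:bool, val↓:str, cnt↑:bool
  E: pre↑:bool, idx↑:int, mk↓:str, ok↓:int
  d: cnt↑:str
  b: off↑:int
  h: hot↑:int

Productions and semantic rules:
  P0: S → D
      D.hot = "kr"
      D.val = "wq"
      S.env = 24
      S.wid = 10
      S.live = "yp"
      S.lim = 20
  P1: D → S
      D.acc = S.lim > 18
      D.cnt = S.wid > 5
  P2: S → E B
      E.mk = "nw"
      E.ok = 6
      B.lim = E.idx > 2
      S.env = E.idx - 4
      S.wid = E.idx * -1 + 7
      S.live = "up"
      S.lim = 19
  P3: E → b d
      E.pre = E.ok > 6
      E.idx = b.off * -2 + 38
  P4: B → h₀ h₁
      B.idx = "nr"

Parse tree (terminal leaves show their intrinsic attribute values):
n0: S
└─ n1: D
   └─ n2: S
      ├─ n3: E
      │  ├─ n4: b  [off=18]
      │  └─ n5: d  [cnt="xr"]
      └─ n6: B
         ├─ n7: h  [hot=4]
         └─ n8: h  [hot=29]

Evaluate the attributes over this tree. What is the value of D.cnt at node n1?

false

1. n1.hot = "kr"  ["kr"]
2. n1.val = "wq"  ["wq"]
3. n3.mk = "nw"  ["nw"]
4. n3.ok = 6  [6]
5. n4.off = 18  [terminal]
6. n5.cnt = "xr"  [terminal]
7. n3.pre = false  [E.ok > 6]
8. n3.idx = 2  [b.off * -2 + 38]
9. n6.lim = false  [E.idx > 2]
10. n7.hot = 4  [terminal]
11. n8.hot = 29  [terminal]
12. n6.idx = "nr"  ["nr"]
13. n2.env = -2  [E.idx - 4]
14. n2.wid = 5  [E.idx * -1 + 7]
15. n2.live = "up"  ["up"]
16. n2.lim = 19  [19]
17. n1.acc = true  [S.lim > 18]
18. n1.cnt = false  [S.wid > 5]
19. n0.env = 24  [24]
20. n0.wid = 10  [10]
21. n0.live = "yp"  ["yp"]
22. n0.lim = 20  [20]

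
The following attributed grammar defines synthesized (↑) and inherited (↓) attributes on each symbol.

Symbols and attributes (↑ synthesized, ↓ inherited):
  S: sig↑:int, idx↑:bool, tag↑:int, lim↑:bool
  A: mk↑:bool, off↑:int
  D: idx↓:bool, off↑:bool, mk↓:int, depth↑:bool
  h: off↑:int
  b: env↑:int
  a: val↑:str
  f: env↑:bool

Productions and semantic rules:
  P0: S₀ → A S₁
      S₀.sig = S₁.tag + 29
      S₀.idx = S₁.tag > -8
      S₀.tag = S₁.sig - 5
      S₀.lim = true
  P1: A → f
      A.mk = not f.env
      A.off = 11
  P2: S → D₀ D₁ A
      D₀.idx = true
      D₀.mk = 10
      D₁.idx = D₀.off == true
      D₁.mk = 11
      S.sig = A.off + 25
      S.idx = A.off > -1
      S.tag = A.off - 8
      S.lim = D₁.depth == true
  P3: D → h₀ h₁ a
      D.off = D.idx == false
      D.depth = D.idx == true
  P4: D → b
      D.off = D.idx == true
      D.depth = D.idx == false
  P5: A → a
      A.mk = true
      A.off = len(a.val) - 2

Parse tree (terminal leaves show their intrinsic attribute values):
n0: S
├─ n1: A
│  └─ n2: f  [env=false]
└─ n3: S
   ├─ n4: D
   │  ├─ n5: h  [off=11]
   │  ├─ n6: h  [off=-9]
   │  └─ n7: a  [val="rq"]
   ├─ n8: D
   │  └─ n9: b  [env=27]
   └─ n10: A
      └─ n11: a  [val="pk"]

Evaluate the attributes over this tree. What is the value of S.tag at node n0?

20

1. n2.env = false  [terminal]
2. n1.mk = true  [not f.env]
3. n1.off = 11  [11]
4. n4.idx = true  [true]
5. n4.mk = 10  [10]
6. n5.off = 11  [terminal]
7. n6.off = -9  [terminal]
8. n7.val = "rq"  [terminal]
9. n4.off = false  [D.idx == false]
10. n4.depth = true  [D.idx == true]
11. n8.idx = false  [D₀.off == true]
12. n8.mk = 11  [11]
13. n9.env = 27  [terminal]
14. n8.off = false  [D.idx == true]
15. n8.depth = true  [D.idx == false]
16. n11.val = "pk"  [terminal]
17. n10.mk = true  [true]
18. n10.off = 0  [len(a.val) - 2]
19. n3.sig = 25  [A.off + 25]
20. n3.idx = true  [A.off > -1]
21. n3.tag = -8  [A.off - 8]
22. n3.lim = true  [D₁.depth == true]
23. n0.sig = 21  [S₁.tag + 29]
24. n0.idx = false  [S₁.tag > -8]
25. n0.tag = 20  [S₁.sig - 5]
26. n0.lim = true  [true]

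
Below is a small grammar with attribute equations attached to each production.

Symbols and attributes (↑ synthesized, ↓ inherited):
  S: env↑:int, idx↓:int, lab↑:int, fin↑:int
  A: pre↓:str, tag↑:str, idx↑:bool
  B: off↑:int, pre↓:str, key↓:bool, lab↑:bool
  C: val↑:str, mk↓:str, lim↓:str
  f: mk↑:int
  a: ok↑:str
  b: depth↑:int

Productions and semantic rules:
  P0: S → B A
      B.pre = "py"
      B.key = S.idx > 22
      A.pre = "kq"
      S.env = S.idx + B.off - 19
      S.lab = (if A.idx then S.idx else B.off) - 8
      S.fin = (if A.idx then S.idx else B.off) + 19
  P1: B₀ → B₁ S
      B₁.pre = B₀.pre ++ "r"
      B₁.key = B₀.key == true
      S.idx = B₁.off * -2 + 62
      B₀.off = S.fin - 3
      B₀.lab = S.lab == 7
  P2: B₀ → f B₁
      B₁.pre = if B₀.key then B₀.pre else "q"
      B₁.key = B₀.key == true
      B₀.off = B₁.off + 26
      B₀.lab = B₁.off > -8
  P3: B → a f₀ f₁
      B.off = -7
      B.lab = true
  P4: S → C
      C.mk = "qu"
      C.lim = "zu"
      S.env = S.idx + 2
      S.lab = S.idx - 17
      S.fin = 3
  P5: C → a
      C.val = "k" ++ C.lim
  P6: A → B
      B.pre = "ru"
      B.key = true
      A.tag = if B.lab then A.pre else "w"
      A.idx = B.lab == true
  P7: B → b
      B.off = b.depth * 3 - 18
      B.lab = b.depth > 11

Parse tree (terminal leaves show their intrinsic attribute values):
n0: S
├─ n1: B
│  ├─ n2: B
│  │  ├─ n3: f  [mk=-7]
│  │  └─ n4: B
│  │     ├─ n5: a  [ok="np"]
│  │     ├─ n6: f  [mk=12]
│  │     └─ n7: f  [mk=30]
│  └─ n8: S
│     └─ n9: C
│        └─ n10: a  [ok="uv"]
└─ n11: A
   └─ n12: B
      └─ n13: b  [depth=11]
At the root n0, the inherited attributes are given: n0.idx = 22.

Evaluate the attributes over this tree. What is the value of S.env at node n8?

1. n0.idx = 22  [given at root]
2. n1.pre = "py"  ["py"]
3. n1.key = false  [S.idx > 22]
4. n2.pre = "pyr"  [B₀.pre ++ "r"]
5. n2.key = false  [B₀.key == true]
6. n3.mk = -7  [terminal]
7. n4.pre = "q"  [if B₀.key then B₀.pre else "q"]
8. n4.key = false  [B₀.key == true]
9. n5.ok = "np"  [terminal]
10. n6.mk = 12  [terminal]
11. n7.mk = 30  [terminal]
12. n4.off = -7  [-7]
13. n4.lab = true  [true]
14. n2.off = 19  [B₁.off + 26]
15. n2.lab = true  [B₁.off > -8]
16. n8.idx = 24  [B₁.off * -2 + 62]
17. n9.mk = "qu"  ["qu"]
18. n9.lim = "zu"  ["zu"]
19. n10.ok = "uv"  [terminal]
20. n9.val = "kzu"  ["k" ++ C.lim]
21. n8.env = 26  [S.idx + 2]
22. n8.lab = 7  [S.idx - 17]
23. n8.fin = 3  [3]
24. n1.off = 0  [S.fin - 3]
25. n1.lab = true  [S.lab == 7]
26. n11.pre = "kq"  ["kq"]
27. n12.pre = "ru"  ["ru"]
28. n12.key = true  [true]
29. n13.depth = 11  [terminal]
30. n12.off = 15  [b.depth * 3 - 18]
31. n12.lab = false  [b.depth > 11]
32. n11.tag = "w"  [if B.lab then A.pre else "w"]
33. n11.idx = false  [B.lab == true]
34. n0.env = 3  [S.idx + B.off - 19]
35. n0.lab = -8  [(if A.idx then S.idx else B.off) - 8]
36. n0.fin = 19  [(if A.idx then S.idx else B.off) + 19]

26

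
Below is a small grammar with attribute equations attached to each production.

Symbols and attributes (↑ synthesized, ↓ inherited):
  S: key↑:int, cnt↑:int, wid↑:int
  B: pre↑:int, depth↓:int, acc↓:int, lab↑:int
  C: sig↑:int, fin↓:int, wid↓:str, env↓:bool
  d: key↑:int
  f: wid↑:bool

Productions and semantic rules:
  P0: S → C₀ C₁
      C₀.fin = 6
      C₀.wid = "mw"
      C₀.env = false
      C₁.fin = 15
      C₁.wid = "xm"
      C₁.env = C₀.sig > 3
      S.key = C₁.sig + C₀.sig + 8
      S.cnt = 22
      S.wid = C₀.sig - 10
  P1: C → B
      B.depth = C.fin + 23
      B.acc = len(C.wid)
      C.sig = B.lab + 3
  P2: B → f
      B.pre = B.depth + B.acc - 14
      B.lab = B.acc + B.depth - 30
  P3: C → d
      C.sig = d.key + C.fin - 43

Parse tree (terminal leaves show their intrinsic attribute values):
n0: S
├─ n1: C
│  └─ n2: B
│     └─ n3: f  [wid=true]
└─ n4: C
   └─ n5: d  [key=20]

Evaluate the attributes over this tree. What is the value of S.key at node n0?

1. n1.fin = 6  [6]
2. n1.wid = "mw"  ["mw"]
3. n1.env = false  [false]
4. n2.depth = 29  [C.fin + 23]
5. n2.acc = 2  [len(C.wid)]
6. n3.wid = true  [terminal]
7. n2.pre = 17  [B.depth + B.acc - 14]
8. n2.lab = 1  [B.acc + B.depth - 30]
9. n1.sig = 4  [B.lab + 3]
10. n4.fin = 15  [15]
11. n4.wid = "xm"  ["xm"]
12. n4.env = true  [C₀.sig > 3]
13. n5.key = 20  [terminal]
14. n4.sig = -8  [d.key + C.fin - 43]
15. n0.key = 4  [C₁.sig + C₀.sig + 8]
16. n0.cnt = 22  [22]
17. n0.wid = -6  [C₀.sig - 10]

4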